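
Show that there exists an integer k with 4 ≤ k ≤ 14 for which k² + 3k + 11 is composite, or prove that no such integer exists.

k = 10

At k = 10: 10² + 3·10 + 11 = 141 = 3·47, which is composite.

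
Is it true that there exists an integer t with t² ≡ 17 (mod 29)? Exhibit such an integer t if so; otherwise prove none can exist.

Apply Euler's criterion with the prime 29: 17 is a quadratic residue iff 17^14 ≡ 1 (mod 29), and a non-residue iff it is ≡ −1.
Repeated squaring mod 29: 17^2 = 289 ≡ 28; 17^4 ≡ 28² = 784 ≡ 1; 17^8 ≡ 1² = 1 ≡ 1.
Since 14 = 8 + 4 + 2, 17^14 ≡ 1 · 1 · 28; multiplying out mod 29: 1·1 = 1 ≡ 1, then 1·28 = 28 ≡ 28. Thus 17^14 ≡ 28 ≡ −1 (mod 29).
The value −1 means 17 is a non-residue modulo 29, so t² ≡ 17 (mod 29) is impossible.

There is no such integer.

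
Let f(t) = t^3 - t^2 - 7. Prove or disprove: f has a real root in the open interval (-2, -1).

f has no root in that interval.

The endpoint values f(-2) = -19 and f(-1) = -9 are both negative. Claim: f(t) < 0 for every t in (-2, -1).
Shift to the endpoint -1: with t = -1 − u (0 < u < 1), one computes f(-1 − u) = -u^3 - 4u^2 - 5u - 9.
The nonzero coefficients here are all negative, so for u > 0 every term is negative (or zero), and the constant term -9 is strictly negative.
So f is strictly negative on (-2, -1); no root exists in the interval.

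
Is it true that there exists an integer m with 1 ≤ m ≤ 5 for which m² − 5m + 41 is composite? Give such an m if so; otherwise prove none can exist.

At m = 2: 2² − 5·2 + 41 = 35 = 5·7, which is composite.

m = 2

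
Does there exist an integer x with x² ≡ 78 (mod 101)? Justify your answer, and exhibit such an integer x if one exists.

x = 52

Take x = 52. Then 52² = 2704 = 26·101 + 78, so 52² ≡ 78 (mod 101).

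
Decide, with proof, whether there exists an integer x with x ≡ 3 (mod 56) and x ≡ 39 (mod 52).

Here gcd(56, 52) = 4, and both 3 and 39 leave remainder 3 mod 4, so the system is consistent.
Write x = 3 + 56t. Then 56t ≡ 39 − 3 ≡ 36 (mod 52); dividing through by 4 gives 14t ≡ 9 (mod 13).
14 ≡ 1 (mod 13), so this reads 1t ≡ 9 (mod 13). So t ≡ 9 (mod 13).
Then x = 3 + 56·9 = 507.
Indeed 507 ≡ 3 (mod 56) and 507 ≡ 39 (mod 52).

x = 507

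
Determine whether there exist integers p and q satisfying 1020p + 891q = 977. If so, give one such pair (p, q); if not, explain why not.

gcd(1020, 891) = 3, so every integer of the form 1020p + 891q is a multiple of 3.
But 977 = 3·325 + 2, so 3 ∤ 977.
Hence no integers p, q satisfy the equation.

No, no such integers exist.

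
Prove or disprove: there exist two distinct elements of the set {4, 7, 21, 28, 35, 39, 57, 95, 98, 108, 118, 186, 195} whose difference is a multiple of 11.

Yes: 7 and 95.

7 mod 11 = 7 and 95 mod 11 = 7, so 95 − 7 = 88 = 8·11.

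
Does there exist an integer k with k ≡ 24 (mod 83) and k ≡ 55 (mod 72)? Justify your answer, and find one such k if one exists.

Since 83 and 72 share no common factor, CRT says the pair of congruences has a solution (unique mod 5976).
Any solution of the first congruence is k = 24 + 83t; substituting into the second, 83t ≡ 55 − 24 ≡ 31 (mod 72).
83 ≡ 11 (mod 72), so this reads 11t ≡ 31 (mod 72). Invert 11 mod 72 by the Euclidean algorithm: 72 = 6·11 + 6, 11 = 1·6 + 5, 6 = 1·5 + 1, 5 = 5·1 + 0; back-substituting, 1 = 6 − 1·5 = 6 − (11 − 1·6) = −11 + 2·6 = −11 + 2·(72 − 6·11) = 2·72 − 13·11. Hence 11·(-13) ≡ 1, so 11⁻¹ ≡ -13 ≡ 59 (mod 72).
Multiplying by 59: t ≡ 59·31 = 1829 ≡ 29 (mod 72).
With t = 29: k = 24 + 83·29 = 2431.
Indeed 2431 ≡ 24 (mod 83) and 2431 ≡ 55 (mod 72).

k = 2431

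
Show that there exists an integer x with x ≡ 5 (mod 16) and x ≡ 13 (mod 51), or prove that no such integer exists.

Since 16 and 51 share no common factor, CRT says the pair of congruences has a solution (unique mod 816).
Write x = 5 + 16t and require 5 + 16t ≡ 13 (mod 51), i.e. 16t ≡ 8 (mod 51).
Since 16·16 = 256 = 5·51 + 1, the inverse of 16 mod 51 is 16.
Therefore t ≡ 16·8 = 128 ≡ 26 (mod 51).
With t = 26: x = 5 + 16·26 = 421.
Indeed 421 ≡ 5 (mod 16) and 421 ≡ 13 (mod 51).

x = 421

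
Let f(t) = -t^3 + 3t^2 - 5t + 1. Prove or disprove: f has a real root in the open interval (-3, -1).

No such root exists.

f(-3) = 70 and f(-1) = 10, both positive.
f'(t) = -3t^2 + 6t - 5 has discriminant 6² − 4·(-3)·(-5) = -24 < 0, so f' has no real roots and is negative for every real t.
Hence f is strictly decreasing on ℝ, and in particular on [-3, -1]. A strictly monotone function with same-sign endpoint values stays positive on the whole interval, so f has no zero in (-3, -1).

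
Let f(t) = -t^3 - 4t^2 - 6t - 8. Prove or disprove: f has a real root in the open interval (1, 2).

Evaluate at the endpoints: f(1) = -19, f(2) = -44 — same sign (negative).
f'(t) = -3t^2 - 8t - 6 has discriminant (-8)² − 4·(-3)·(-6) = -8 < 0, so f' has no real roots and is negative for every real t.
Hence f is strictly decreasing on ℝ, and in particular on [1, 2]. A strictly monotone function with same-sign endpoint values stays negative on the whole interval, so f has no zero in (1, 2).

No such root exists.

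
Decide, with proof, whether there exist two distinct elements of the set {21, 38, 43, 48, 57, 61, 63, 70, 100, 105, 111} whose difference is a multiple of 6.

The pair (21, 57) works.

Both 21 and 57 leave remainder 3 on division by 6; their difference 36 = 6·6 is a multiple of 6.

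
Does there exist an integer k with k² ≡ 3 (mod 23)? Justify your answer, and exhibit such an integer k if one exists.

Take k = 16. Then 16² = 256 = 11·23 + 3, so 16² ≡ 3 (mod 23).

k = 16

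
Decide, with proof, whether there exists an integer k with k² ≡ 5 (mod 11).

k = 4

Take k = 4. Then 4² = 16 = 1·11 + 5, so 4² ≡ 5 (mod 11).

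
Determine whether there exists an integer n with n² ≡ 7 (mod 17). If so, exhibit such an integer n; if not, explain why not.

Since (17 − n)² ≡ n² (mod 17), it suffices to square n = 0, 1, …, 8: the residues are 0, 1, 4, 9, 16, 8, 2, 15, 13.
The set of squares mod 17 is therefore {0, 1, 2, 4, 8, 9, 13, 15, 16}, which does not contain 7.
Hence no integer n has n² ≡ 7 (mod 17).

No, no such integer exists.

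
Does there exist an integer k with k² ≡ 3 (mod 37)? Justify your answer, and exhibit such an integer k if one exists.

Take k = 22. Then 22² = 484 = 13·37 + 3, so 22² ≡ 3 (mod 37).

k = 22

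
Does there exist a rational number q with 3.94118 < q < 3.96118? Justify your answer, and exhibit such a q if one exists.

q = 71/18

Look for a denominator N such that an integer falls strictly between N·3.94118 and N·3.96118. N = 18 works: 18·3.94118 = 70.94124 < 71 < 71.30124 = 18·3.96118.
So q = 71/18 works: it is a ratio of integers, and dividing 18·3.94118 < 71 < 18·3.96118 through by 18 gives 3.94118 < 71/18 < 3.96118.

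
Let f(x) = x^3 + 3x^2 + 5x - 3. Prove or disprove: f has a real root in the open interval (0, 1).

f(0) = -3 and f(1) = 6, which have opposite signs.
f is continuous everywhere (it is a polynomial), in particular on [0, 1].
By the Intermediate Value Theorem f must vanish at some point of (0, 1).

Yes, f has a root in the interval.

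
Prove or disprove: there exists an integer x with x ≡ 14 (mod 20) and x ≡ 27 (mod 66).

No, no such integer exists.

Both moduli are multiples of 2 = gcd(20, 66), so any solution would satisfy x ≡ 14 and x ≡ 27 modulo 2 simultaneously.
These are incompatible: 14 − 27 = -13 is not divisible by 2.
Hence the system has no solution.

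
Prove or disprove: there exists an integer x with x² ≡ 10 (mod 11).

Since (11 − x)² ≡ x² (mod 11), it suffices to square x = 0, 1, …, 5: the residues are 0, 1, 4, 9, 5, 3.
So the quadratic residues mod 11 are {0, 1, 3, 4, 5, 9}, and 10 is not among them.
Hence no integer x has x² ≡ 10 (mod 11).

There is no such integer.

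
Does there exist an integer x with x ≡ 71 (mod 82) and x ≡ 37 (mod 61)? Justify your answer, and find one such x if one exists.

x = 891

gcd(82, 61) = 1, so the Chinese Remainder Theorem guarantees exactly one residue class mod 5002 satisfying both.
Any solution of the first congruence is x = 71 + 82t; substituting into the second, 82t ≡ 37 − 71 ≡ 27 (mod 61).
82 ≡ 21 (mod 61), so this reads 21t ≡ 27 (mod 61). Invert 21 mod 61 by the Euclidean algorithm: 61 = 2·21 + 19, 21 = 1·19 + 2, 19 = 9·2 + 1, 2 = 2·1 + 0; back-substituting, 1 = 19 − 9·2 = 19 − 9·(21 − 1·19) = −9·21 + 10·19 = −9·21 + 10·(61 − 2·21) = 10·61 − 29·21. Hence 21·(-29) ≡ 1, so 21⁻¹ ≡ -29 ≡ 32 (mod 61).
Therefore t ≡ 32·27 = 864 ≡ 10 (mod 61).
Taking t = 10 gives x = 71 + 82·10 = 891.
Verify: 891 = 10·82 + 71 and 891 = 14·61 + 37. ✓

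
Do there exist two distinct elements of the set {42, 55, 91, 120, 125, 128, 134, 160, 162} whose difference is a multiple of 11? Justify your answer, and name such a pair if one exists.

Residues mod 11: 42↦9, 55↦0, 91↦3, 120↦10, 125↦4, 128↦7, 134↦2, 160↦6, 162↦8.
No residue repeats among the 9 elements, so no pair has difference ≡ 0 (mod 11).

No such pair exists.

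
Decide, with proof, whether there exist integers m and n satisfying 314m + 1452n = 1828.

gcd(314, 1452) = 2, and 2 divides 1828, so integer solutions exist.
Dividing through by 2 reduces the equation to 157m + 726n = 914.
Euclidean algorithm: 726 = 4·157 + 98, 157 = 1·98 + 59, 98 = 1·59 + 39, 59 = 1·39 + 20, 39 = 1·20 + 19, 20 = 1·19 + 1, 19 = 19·1 + 0.
Unwinding: 1 = 20 − 1·19 = 20 − (39 − 1·20) = −39 + 2·20 = −39 + 2·(59 − 1·39) = 2·59 − 3·39 = 2·59 − 3·(98 − 1·59) = −3·98 + 5·59 = −3·98 + 5·(157 − 1·98) = 5·157 − 8·98 = 5·157 − 8·(726 − 4·157) = −8·726 + 37·157, i.e. 157·37 + 726·(-8) = 1.
Scaling by 914 gives the particular solution (m, n) = (33818, -7312).
Shifting by a multiple of (726, −157) keeps it a solution: m = 33818 − 46·726 = 422, n = -7312 + 46·157 = -90.
Indeed 314·422 + 1452·(-90) = 132508 − 130680 = 1828.

m = 422, n = -90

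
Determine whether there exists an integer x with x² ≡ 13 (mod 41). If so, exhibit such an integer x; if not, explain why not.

There is no such integer.

41 is prime, so by Euler's criterion 13 is a square mod 41 iff 13^((41−1)/2) = 13^20 ≡ 1 (mod 41).
Repeated squaring mod 41: 13^2 = 169 ≡ 5; 13^4 ≡ 5² = 25 ≡ 25; 13^8 ≡ 25² = 625 ≡ 10; 13^16 ≡ 10² = 100 ≡ 18.
Since 20 = 16 + 4, 13^20 ≡ 18 · 25; multiplying out mod 41: 18·25 = 450 ≡ 40. Thus 13^20 ≡ 40 ≡ −1 (mod 41).
By Euler's criterion 13 is a quadratic non-residue mod 41: no x satisfies x² ≡ 13 (mod 41).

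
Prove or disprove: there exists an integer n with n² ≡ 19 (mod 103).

n = 15 works: 15² = 225, and 225 − 19 = 206 = 2·103.

n = 15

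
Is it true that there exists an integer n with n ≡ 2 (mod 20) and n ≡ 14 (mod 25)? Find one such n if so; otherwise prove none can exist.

Both moduli are multiples of 5 = gcd(20, 25), so any solution would satisfy n ≡ 2 and n ≡ 14 modulo 5 simultaneously.
However 2 ≡ 2 and 14 ≡ 4 (mod 5), and 2 ≠ 4.
Therefore no such n exists.

No, no such integer exists.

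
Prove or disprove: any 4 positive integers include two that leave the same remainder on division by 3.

There are exactly 3 possible remainders on division by 3.
With 4 integers and only 3 classes, the pigeonhole principle forces two of them, say a and b, into the same class.
So a and b have equal remainders mod 3, which is exactly what was to be shown.

True.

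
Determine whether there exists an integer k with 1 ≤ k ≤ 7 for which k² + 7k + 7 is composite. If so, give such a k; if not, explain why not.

At k = 2: 2² + 7·2 + 7 = 25 = 5·5, which is composite.

k = 2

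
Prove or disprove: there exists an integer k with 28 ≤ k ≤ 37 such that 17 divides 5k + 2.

k = 37 works, since 5·37 + 2 = 187 = 11·17.

k = 37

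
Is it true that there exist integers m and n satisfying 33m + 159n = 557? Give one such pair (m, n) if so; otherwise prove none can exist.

No, no such integers exist.

Both 33 and 159 are divisible by gcd(33, 159) = 3, hence so is any combination 33m + 159n.
But 557 is not a multiple of 3 (it leaves remainder 2).
Therefore 33m + 159n = 557 has no solution in integers.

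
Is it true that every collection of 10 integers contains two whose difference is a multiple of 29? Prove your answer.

Consider the 10 integers 93, 94, …, 102. They lie in distinct residue classes modulo 29, since 10 ≤ 29.
The differences between them range over 1, …, 9, none of which is divisible by 29.

No; for instance {93, 94, 95, 96, 97, 98, 99, 100, 101, 102} is a counterexample.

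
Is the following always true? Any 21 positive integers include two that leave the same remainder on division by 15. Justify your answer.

Partition the integers by their residue mod 15; there are 15 classes.
With 21 integers and only 15 classes, the pigeonhole principle forces two of them, say a and b, into the same class.
That is, a and b leave the same remainder on division by 15, as claimed.

True.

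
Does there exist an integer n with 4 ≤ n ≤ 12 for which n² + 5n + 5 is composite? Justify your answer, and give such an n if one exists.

n = 5

At n = 5: 5² + 5·5 + 5 = 55 = 5·11, which is composite.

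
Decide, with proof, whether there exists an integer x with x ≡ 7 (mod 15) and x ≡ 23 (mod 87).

There is no such integer.

Reduce both congruences modulo 3, which divides 15 and 87: they say x ≡ 7 (mod 3) and x ≡ 23 (mod 3).
But 7 mod 3 = 1 while 23 mod 3 = 2, a contradiction.
Therefore no such x exists.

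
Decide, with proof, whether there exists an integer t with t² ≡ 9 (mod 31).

t = 28 works: 28² = 784, and 784 − 9 = 775 = 25·31.

t = 28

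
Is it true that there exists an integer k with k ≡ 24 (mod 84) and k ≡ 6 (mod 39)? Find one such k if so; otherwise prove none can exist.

Here gcd(84, 39) = 3, and both 24 and 6 leave remainder 0 mod 3, so the system is consistent.
Put k = 24 + 84t, so we need 84t ≡ 21 (mod 39), equivalently (divide by 3) 28t ≡ 7 (mod 13).
28 ≡ 2 (mod 13), so this reads 2t ≡ 7 (mod 13). To invert 2 modulo 13: 13 = 6·2 + 1, 2 = 2·1 + 0, and unwinding, 1 = 13 − 6·2. Thus 2⁻¹ ≡ -6 ≡ 7 (mod 13).
Therefore t ≡ 7·7 = 49 ≡ 10 (mod 13).
Then k = 24 + 84·10 = 864.
Indeed 864 ≡ 24 (mod 84) and 864 ≡ 6 (mod 39).

k = 864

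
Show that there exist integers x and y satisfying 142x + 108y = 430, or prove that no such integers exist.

x = 19, y = -21

gcd(142, 108) = 2, and 2 divides 430, so integer solutions exist.
Dividing through by 2 reduces the equation to 71x + 54y = 215.
Run the Euclidean algorithm on 71 and 54: 71 = 1·54 + 17, 54 = 3·17 + 3, 17 = 5·3 + 2, 3 = 1·2 + 1, 2 = 2·1 + 0.
Back-substituting, 1 = 3 − 1·2 = 3 − (17 − 5·3) = −17 + 6·3 = −17 + 6·(54 − 3·17) = 6·54 − 19·17 = 6·54 − 19·(71 − 1·54) = −19·71 + 25·54; that is, 71·(-19) + 54·25 = 1.
Times 215: 71·(-4085) + 54·5375 = 215, so (-4085, 5375) solves it.
The general solution is x = -4085 + 54k, y = 5375 − 71k; taking k = 76 gives the smaller pair x = 19, y = -21.
Indeed 142·19 + 108·(-21) = 2698 − 2268 = 430.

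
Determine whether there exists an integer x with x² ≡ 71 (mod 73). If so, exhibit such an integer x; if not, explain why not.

x = 12 works: 12² = 144, and 144 − 71 = 73 = 1·73.

x = 12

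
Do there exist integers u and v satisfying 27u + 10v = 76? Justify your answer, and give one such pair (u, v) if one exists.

27 and 10 are coprime, so 27u + 10v ranges over all of ℤ.
Dividing repeatedly: 27 = 2·10 + 7, 10 = 1·7 + 3, 7 = 2·3 + 1, 3 = 3·1 + 0.
Working back up the chain: 1 = 7 − 2·3 = 7 − 2·(10 − 1·7) = −2·10 + 3·7 = −2·10 + 3·(27 − 2·10) = 3·27 − 8·10. So 27·3 + 10·(-8) = 1.
Multiplying through by 76: u = 3·76 = 228, v = (-8)·76 = -608 is a solution.
The general solution is u = 228 + 10k, v = -608 − 27k; taking k = -22 gives the smaller pair u = 8, v = -14.
Check: 27·8 + 10·(-14) = 216 − 140 = 76. ✓

u = 8, v = -14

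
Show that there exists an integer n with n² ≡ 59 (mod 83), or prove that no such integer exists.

n = 15 works: 15² = 225, and 225 − 59 = 166 = 2·83.

n = 15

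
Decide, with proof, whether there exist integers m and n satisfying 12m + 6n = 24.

Every value of 12m + 6n is a multiple of gcd(12, 6) = 6; since 6 ∣ 24, solutions exist.
Dividing through by 6 reduces the equation to 2m + 1n = 4.
The coefficient of n is 1, so setting m = 0 and n = 4 already solves it.
Indeed 12·0 + 6·4 = 0 + 24 = 24.

m = 0, n = 4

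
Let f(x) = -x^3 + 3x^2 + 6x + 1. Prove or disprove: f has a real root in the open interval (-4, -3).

No such root exists.

f(-4) = 89 and f(-3) = 37, both positive, so a sign-change argument is unavailable; we show f keeps this sign on the whole interval.
Shift to the endpoint -3: with x = -3 − u (0 < u < 1), one computes f(-3 − u) = u^3 + 12u^2 + 39u + 37.
The nonzero coefficients here are all positive, so for u > 0 every term is positive (or zero), and the constant term 37 is strictly positive.
So f is strictly positive on (-4, -3); no root exists in the interval.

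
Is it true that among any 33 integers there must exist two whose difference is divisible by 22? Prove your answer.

Partition the integers by their residue mod 22; there are 22 classes.
With 33 integers and only 22 classes, the pigeonhole principle forces two of them, say a and b, into the same class.
Then a ≡ b (mod 22), i.e. 22 ∣ (a − b).

Yes, this is always true.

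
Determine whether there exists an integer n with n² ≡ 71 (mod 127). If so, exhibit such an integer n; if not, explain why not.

n = 43 works: 43² = 1849, and 1849 − 71 = 1778 = 14·127.

n = 43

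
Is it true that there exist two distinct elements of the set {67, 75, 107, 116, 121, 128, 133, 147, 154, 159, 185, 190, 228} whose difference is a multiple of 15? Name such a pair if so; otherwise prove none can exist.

No such pair exists.

Residues mod 15: 67↦7, 75↦0, 107↦2, 116↦11, 121↦1, 128↦8, 133↦13, 147↦12, 154↦4, 159↦9, 185↦5, 190↦10, 228↦3.
These 13 residues are pairwise different, hence no difference of two elements is divisible by 15.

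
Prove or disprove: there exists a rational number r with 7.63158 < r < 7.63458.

Multiplying by 30: 30·7.63158 = 228.94740 and 30·7.63458 = 229.03740, so the integer 229 lies strictly between them.
Hence 229/30 is a rational number with 7.63158 < 229/30 < 7.63458.

r = 229/30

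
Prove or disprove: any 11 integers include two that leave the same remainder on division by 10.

Yes, this is always true.

There are exactly 10 possible remainders on division by 10.
With 11 integers and only 10 classes, the pigeonhole principle forces two of them, say a and b, into the same class.
That is, a and b leave the same remainder on division by 10, as claimed.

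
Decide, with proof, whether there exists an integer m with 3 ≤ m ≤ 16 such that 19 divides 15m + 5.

m = 6

For m = 3, 4, 5 the values 50, 65, 80 are not multiples of 19. m = 6 works, since 15·6 + 5 = 95 = 5·19.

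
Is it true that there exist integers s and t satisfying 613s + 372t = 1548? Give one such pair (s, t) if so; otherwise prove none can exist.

s = 204, t = -332

Since gcd(613, 372) = 1, every integer is an integer combination of 613 and 372.
Dividing repeatedly: 613 = 1·372 + 241, 372 = 1·241 + 131, 241 = 1·131 + 110, 131 = 1·110 + 21, 110 = 5·21 + 5, 21 = 4·5 + 1, 5 = 5·1 + 0.
Back-substituting, 1 = 21 − 4·5 = 21 − 4·(110 − 5·21) = −4·110 + 21·21 = −4·110 + 21·(131 − 1·110) = 21·131 − 25·110 = 21·131 − 25·(241 − 1·131) = −25·241 + 46·131 = −25·241 + 46·(372 − 1·241) = 46·372 − 71·241 = 46·372 − 71·(613 − 1·372) = −71·613 + 117·372; that is, 613·(-71) + 372·117 = 1.
Times 1548: 613·(-109908) + 372·181116 = 1548, so (-109908, 181116) solves it.
Shifting by a multiple of (372, −613) keeps it a solution: s = -109908 + 296·372 = 204, t = 181116 − 296·613 = -332.
Check: 613·204 + 372·(-332) = 125052 − 123504 = 1548. ✓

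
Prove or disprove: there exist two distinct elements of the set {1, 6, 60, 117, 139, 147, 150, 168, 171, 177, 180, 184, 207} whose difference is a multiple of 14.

No, no such pair exists.

Residues mod 14: 1↦1, 6↦6, 60↦4, 117↦5, 139↦13, 147↦7, 150↦10, 168↦0, 171↦3, 177↦9, 180↦12, 184↦2, 207↦11.
All 13 residues are distinct, so no two elements differ by a multiple of 14.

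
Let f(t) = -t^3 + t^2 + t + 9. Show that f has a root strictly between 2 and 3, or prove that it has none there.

f(2) = 7 and f(3) = -6, which have opposite signs.
As a polynomial, f is continuous on every closed interval.
By the Intermediate Value Theorem, f takes the value 0 somewhere in the open interval.

Such a root exists.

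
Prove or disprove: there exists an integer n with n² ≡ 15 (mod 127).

n = 74 works: 74² = 5476, and 5476 − 15 = 5461 = 43·127.

n = 74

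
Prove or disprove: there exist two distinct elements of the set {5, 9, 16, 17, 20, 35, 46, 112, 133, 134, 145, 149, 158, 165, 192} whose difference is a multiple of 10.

5 and 35 are such a pair.

Reduce each element mod 10: 5↦5, 9↦9, 16↦6, 17↦7, 20↦0, 35↦5, 46↦6, 112↦2, 133↦3, 134↦4, 145↦5, 149↦9, 158↦8, 165↦5, 192↦2. The residue 5 repeats (at 5 and 35), and 35 − 5 = 30 = 3·10.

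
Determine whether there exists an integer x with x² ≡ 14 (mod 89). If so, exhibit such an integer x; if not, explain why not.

89 is prime, so by Euler's criterion 14 is a square mod 89 iff 14^((89−1)/2) = 14^44 ≡ 1 (mod 89).
Repeated squaring mod 89: 14^2 = 196 ≡ 18; 14^4 ≡ 18² = 324 ≡ 57; 14^8 ≡ 57² = 3249 ≡ 45; 14^16 ≡ 45² = 2025 ≡ 67; 14^32 ≡ 67² = 4489 ≡ 39.
Since 44 = 32 + 8 + 4, 14^44 ≡ 39 · 45 · 57; multiplying out mod 89: 39·45 = 1755 ≡ 64, then 64·57 = 3648 ≡ 88. Thus 14^44 ≡ 88 ≡ −1 (mod 89).
The value −1 means 14 is a non-residue modulo 89, so x² ≡ 14 (mod 89) is impossible.

No, no such integer exists.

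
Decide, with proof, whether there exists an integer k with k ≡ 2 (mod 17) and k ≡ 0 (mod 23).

k = 138

The moduli 17 and 23 are coprime, so by the Chinese Remainder Theorem a unique solution modulo 391 exists.
Write k = 2 + 17t and require 2 + 17t ≡ 0 (mod 23), i.e. 17t ≡ 21 (mod 23).
To invert 17 modulo 23: 23 = 1·17 + 6, 17 = 2·6 + 5, 6 = 1·5 + 1, 5 = 5·1 + 0, and unwinding, 1 = 6 − 1·5 = 6 − (17 − 2·6) = −17 + 3·6 = −17 + 3·(23 − 1·17) = 3·23 − 4·17. Thus 17⁻¹ ≡ -4 ≡ 19 (mod 23).
Therefore t ≡ 19·21 = 399 ≡ 8 (mod 23).
Taking t = 8 gives k = 2 + 17·8 = 138.
Indeed 138 ≡ 2 (mod 17) and 138 ≡ 0 (mod 23).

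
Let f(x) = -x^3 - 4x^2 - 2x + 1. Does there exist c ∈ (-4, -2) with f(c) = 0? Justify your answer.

f(-4) = 9 and f(-2) = -3, which have opposite signs.
Since f is a polynomial it is continuous on [-4, -2].
By the Intermediate Value Theorem f must vanish at some point of (-4, -2).

Yes, f has a root in the interval.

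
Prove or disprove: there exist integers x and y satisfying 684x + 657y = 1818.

x = 43, y = -42

gcd(684, 657) = 9, and 9 divides 1818, so integer solutions exist.
Dividing through by 9 reduces the equation to 76x + 73y = 202.
Dividing repeatedly: 76 = 1·73 + 3, 73 = 24·3 + 1, 3 = 3·1 + 0.
Back-substituting, 1 = 73 − 24·3 = 73 − 24·(76 − 1·73) = −24·76 + 25·73; that is, 76·(-24) + 73·25 = 1.
Times 202: 76·(-4848) + 73·5050 = 202, so (-4848, 5050) solves it.
The general solution is x = -4848 + 73k, y = 5050 − 76k; taking k = 67 gives the smaller pair x = 43, y = -42.
Indeed 684·43 + 657·(-42) = 29412 − 27594 = 1818.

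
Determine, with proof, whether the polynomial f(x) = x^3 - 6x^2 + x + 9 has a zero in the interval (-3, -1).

f(-3) = -75 and f(-1) = 1, which have opposite signs.
f is continuous everywhere (it is a polynomial), in particular on [-3, -1].
By the Intermediate Value Theorem f must vanish at some point of (-3, -1).

Such a root exists.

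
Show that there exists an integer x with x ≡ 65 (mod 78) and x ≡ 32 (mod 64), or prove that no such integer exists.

Both moduli are multiples of 2 = gcd(78, 64), so any solution would satisfy x ≡ 65 and x ≡ 32 modulo 2 simultaneously.
These are incompatible: 65 − 32 = 33 is not divisible by 2.
Hence the system has no solution.

There is no such integer.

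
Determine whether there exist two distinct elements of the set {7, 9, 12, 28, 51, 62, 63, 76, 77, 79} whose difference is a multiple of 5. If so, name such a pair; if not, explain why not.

Yes: 7 and 12.

Reduce each element mod 5: 7↦2, 9↦4, 12↦2, 28↦3, 51↦1, 62↦2, 63↦3, 76↦1, 77↦2, 79↦4. The residue 2 repeats (at 7 and 12), and 12 − 7 = 5 = 1·5.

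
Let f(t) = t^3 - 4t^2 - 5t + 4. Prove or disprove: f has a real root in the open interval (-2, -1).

f(-2) = -10 and f(-1) = 4, which have opposite signs.
As a polynomial, f is continuous on every closed interval.
By the Intermediate Value Theorem, f takes the value 0 somewhere in the open interval.

Such a root exists.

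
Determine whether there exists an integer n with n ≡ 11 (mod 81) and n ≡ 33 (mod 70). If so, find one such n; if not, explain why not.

n = 173

Since 81 and 70 share no common factor, CRT says the pair of congruences has a solution (unique mod 5670).
Any solution of the first congruence is n = 11 + 81t; substituting into the second, 81t ≡ 33 − 11 ≡ 22 (mod 70).
81 ≡ 11 (mod 70), so this reads 11t ≡ 22 (mod 70). Since 11·51 = 561 = 8·70 + 1, the inverse of 11 mod 70 is 51.
Therefore t ≡ 51·22 = 1122 ≡ 2 (mod 70).
With t = 2: n = 11 + 81·2 = 173.
Indeed 173 ≡ 11 (mod 81) and 173 ≡ 33 (mod 70).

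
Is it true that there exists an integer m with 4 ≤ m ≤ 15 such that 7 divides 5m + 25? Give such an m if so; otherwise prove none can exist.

m = 9

m = 9 works, since 5·9 + 25 = 70 = 10·7.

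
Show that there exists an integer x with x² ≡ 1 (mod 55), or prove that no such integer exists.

x = 34

Take x = 34. Then 34² = 1156 = 21·55 + 1, so 34² ≡ 1 (mod 55).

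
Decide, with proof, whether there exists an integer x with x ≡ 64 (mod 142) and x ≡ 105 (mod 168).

No, no such integer exists.

Both moduli are multiples of 2 = gcd(142, 168), so any solution would satisfy x ≡ 64 and x ≡ 105 modulo 2 simultaneously.
But 64 mod 2 = 0 while 105 mod 2 = 1, a contradiction.
Therefore no such x exists.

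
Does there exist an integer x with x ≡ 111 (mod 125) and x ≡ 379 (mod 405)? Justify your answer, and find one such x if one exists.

gcd(125, 405) = 5. If x ≡ 111 (mod 125) and x ≡ 379 (mod 405), then x ≡ 111 (mod 5) and x ≡ 379 (mod 5).
However 111 ≡ 1 and 379 ≡ 4 (mod 5), and 1 ≠ 4.
Therefore no such x exists.

No, no such integer exists.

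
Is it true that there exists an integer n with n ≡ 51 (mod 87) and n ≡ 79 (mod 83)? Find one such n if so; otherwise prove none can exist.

The moduli 87 and 83 are coprime, so by the Chinese Remainder Theorem a unique solution modulo 7221 exists.
Write n = 51 + 87t and require 51 + 87t ≡ 79 (mod 83), i.e. 87t ≡ 28 (mod 83).
87 ≡ 4 (mod 83), so this reads 4t ≡ 28 (mod 83). Since 4·21 = 84 = 1·83 + 1, the inverse of 4 mod 83 is 21.
Multiplying by 21: t ≡ 21·28 = 588 ≡ 7 (mod 83).
Taking t = 7 gives n = 51 + 87·7 = 660.
Indeed 660 ≡ 51 (mod 87) and 660 ≡ 79 (mod 83).

n = 660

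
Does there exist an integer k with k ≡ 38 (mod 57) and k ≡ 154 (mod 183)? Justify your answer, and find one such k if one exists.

Both moduli are multiples of 3 = gcd(57, 183), so any solution would satisfy k ≡ 38 and k ≡ 154 modulo 3 simultaneously.
However 38 ≡ 2 and 154 ≡ 1 (mod 3), and 2 ≠ 1.
So no integer satisfies both congruences.

There is no such integer.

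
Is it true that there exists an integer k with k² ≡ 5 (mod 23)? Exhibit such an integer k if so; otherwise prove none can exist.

There is no such integer.

23 is prime, so by Euler's criterion 5 is a square mod 23 iff 5^((23−1)/2) = 5^11 ≡ 1 (mod 23).
Repeated squaring mod 23: 5^2 = 25 ≡ 2; 5^4 ≡ 2² = 4 ≡ 4; 5^8 ≡ 4² = 16 ≡ 16.
Since 11 = 8 + 2 + 1, 5^11 ≡ 16 · 2 · 5; multiplying out mod 23: 16·2 = 32 ≡ 9, then 9·5 = 45 ≡ 22. Thus 5^11 ≡ 22 ≡ −1 (mod 23).
By Euler's criterion 5 is a quadratic non-residue mod 23: no k satisfies k² ≡ 5 (mod 23).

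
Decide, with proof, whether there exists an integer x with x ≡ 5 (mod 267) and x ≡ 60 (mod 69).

No such integer exists.

gcd(267, 69) = 3. If x ≡ 5 (mod 267) and x ≡ 60 (mod 69), then x ≡ 5 (mod 3) and x ≡ 60 (mod 3).
These are incompatible: 5 − 60 = -55 is not divisible by 3.
Therefore no such x exists.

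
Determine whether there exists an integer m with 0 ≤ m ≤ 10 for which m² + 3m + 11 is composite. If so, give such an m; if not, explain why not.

At m = 4: 4² + 3·4 + 11 = 39 = 3·13, which is composite.

m = 4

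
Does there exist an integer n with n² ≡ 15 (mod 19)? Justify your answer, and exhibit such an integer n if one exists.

Since (19 − n)² ≡ n² (mod 19), it suffices to square n = 0, 1, …, 9: the residues are 0, 1, 4, 9, 16, 6, 17, 11, 7, 5.
The set of squares mod 19 is therefore {0, 1, 4, 5, 6, 7, 9, 11, 16, 17}, which does not contain 15.
Therefore n² ≡ 15 (mod 19) has no solution.

No, no such integer exists.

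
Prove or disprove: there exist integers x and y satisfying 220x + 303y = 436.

220 and 303 are coprime, so 220x + 303y ranges over all of ℤ.
Run the Euclidean algorithm on 303 and 220: 303 = 1·220 + 83, 220 = 2·83 + 54, 83 = 1·54 + 29, 54 = 1·29 + 25, 29 = 1·25 + 4, 25 = 6·4 + 1, 4 = 4·1 + 0.
Working back up the chain: 1 = 25 − 6·4 = 25 − 6·(29 − 1·25) = −6·29 + 7·25 = −6·29 + 7·(54 − 1·29) = 7·54 − 13·29 = 7·54 − 13·(83 − 1·54) = −13·83 + 20·54 = −13·83 + 20·(220 − 2·83) = 20·220 − 53·83 = 20·220 − 53·(303 − 1·220) = −53·303 + 73·220. So 220·73 + 303·(-53) = 1.
Times 436: 220·31828 + 303·(-23108) = 436, so (31828, -23108) solves it.
Shifting by a multiple of (303, −220) keeps it a solution: x = 31828 − 105·303 = 13, y = -23108 + 105·220 = -8.
Check: 220·13 + 303·(-8) = 2860 − 2424 = 436. ✓

x = 13, y = -8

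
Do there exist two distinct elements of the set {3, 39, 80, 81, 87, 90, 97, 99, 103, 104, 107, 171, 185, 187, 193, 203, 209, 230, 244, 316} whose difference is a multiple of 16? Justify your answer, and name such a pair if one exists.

The pair (3, 99) works.

3 mod 16 = 3 and 99 mod 16 = 3, so 99 − 3 = 96 = 6·16.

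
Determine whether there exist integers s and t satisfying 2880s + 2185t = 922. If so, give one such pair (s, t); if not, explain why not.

There are no such integers.

Any value of 2880s + 2185t is a multiple of gcd(2880, 2185) = 5.
However 922 leaves remainder 2 on division by 5.
Therefore 2880s + 2185t = 922 has no solution in integers.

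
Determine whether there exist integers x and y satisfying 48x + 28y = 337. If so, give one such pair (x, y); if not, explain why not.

gcd(48, 28) = 4, so every integer of the form 48x + 28y is a multiple of 4.
But 337 is not a multiple of 4 (it leaves remainder 1).
Therefore 48x + 28y = 337 has no solution in integers.

No, no such integers exist.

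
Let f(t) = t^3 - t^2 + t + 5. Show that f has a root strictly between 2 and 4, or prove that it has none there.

Evaluate at the endpoints: f(2) = 11, f(4) = 57 — same sign (positive).
The derivative f'(t) = 3t^2 - 2t + 1 is a quadratic with discriminant (-2)² − 4·3·1 = -8 < 0; it never vanishes, so it is always positive (sign of the leading coefficient).
Hence f is strictly increasing on ℝ, and in particular on [2, 4]. A strictly monotone function with same-sign endpoint values stays positive on the whole interval, so f has no zero in (2, 4).

No such root exists.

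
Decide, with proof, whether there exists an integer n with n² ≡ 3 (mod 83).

Take n = 13. Then 13² = 169 = 2·83 + 3, so 13² ≡ 3 (mod 83).

n = 13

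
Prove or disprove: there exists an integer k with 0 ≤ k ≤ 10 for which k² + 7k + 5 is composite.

k = 4

At k = 4: 4² + 7·4 + 5 = 49 = 7·7, which is composite.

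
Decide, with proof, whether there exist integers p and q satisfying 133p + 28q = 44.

No, no such integers exist.

Any value of 133p + 28q is a multiple of gcd(133, 28) = 7.
However 44 leaves remainder 2 on division by 7.
So the equation is unsolvable over ℤ.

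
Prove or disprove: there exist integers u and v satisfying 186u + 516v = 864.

u = 74, v = -25

Since gcd(186, 516) = 6 and 864 = 6·144, Bézout's identity guarantees a solution.
Dividing through by 6 reduces the equation to 31u + 86v = 144.
Dividing repeatedly: 86 = 2·31 + 24, 31 = 1·24 + 7, 24 = 3·7 + 3, 7 = 2·3 + 1, 3 = 3·1 + 0.
Working back up the chain: 1 = 7 − 2·3 = 7 − 2·(24 − 3·7) = −2·24 + 7·7 = −2·24 + 7·(31 − 1·24) = 7·31 − 9·24 = 7·31 − 9·(86 − 2·31) = −9·86 + 25·31. So 31·25 + 86·(-9) = 1.
Times 144: 31·3600 + 86·(-1296) = 144, so (3600, -1296) solves it.
The general solution is u = 3600 + 86k, v = -1296 − 31k; taking k = -41 gives the smaller pair u = 74, v = -25.
Indeed 186·74 + 516·(-25) = 13764 − 12900 = 864.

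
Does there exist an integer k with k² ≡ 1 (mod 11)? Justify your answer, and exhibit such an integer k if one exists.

Take k = 1. Then 1² = 1, and since 0 ≤ 1 < 11 this is already reduced: 1² ≡ 1 (mod 11).

k = 1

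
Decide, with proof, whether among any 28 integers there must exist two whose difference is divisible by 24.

Partition the integers by their residue mod 24; there are 24 classes.
Since 28 > 24, two of the 28 integers must share a residue class by the pigeonhole principle; call them a and b.
Then a ≡ b (mod 24), i.e. 24 ∣ (a − b).

True.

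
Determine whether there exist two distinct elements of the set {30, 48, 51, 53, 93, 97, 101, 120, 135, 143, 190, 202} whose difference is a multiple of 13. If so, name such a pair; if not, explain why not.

No such pair exists.

Residues mod 13: 30↦4, 48↦9, 51↦12, 53↦1, 93↦2, 97↦6, 101↦10, 120↦3, 135↦5, 143↦0, 190↦8, 202↦7.
No residue repeats among the 12 elements, so no pair has difference ≡ 0 (mod 13).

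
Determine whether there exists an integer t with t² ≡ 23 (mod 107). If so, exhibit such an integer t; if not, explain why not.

Take t = 39. Then 39² = 1521 = 14·107 + 23, so 39² ≡ 23 (mod 107).

t = 39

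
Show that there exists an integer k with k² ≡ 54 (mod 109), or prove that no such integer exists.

There is no such integer.

109 is prime, so by Euler's criterion 54 is a square mod 109 iff 54^((109−1)/2) = 54^54 ≡ 1 (mod 109).
Squaring successively (mod 109): 54^2 = 2916 ≡ 82; 54^4 ≡ 82² = 6724 ≡ 75; 54^8 ≡ 75² = 5625 ≡ 66; 54^16 ≡ 66² = 4356 ≡ 105; 54^32 ≡ 105² = 11025 ≡ 16.
Since 54 = 32 + 16 + 4 + 2, 54^54 ≡ 16 · 105 · 75 · 82; multiplying out mod 109: 16·105 = 1680 ≡ 45, then 45·75 = 3375 ≡ 105, then 105·82 = 8610 ≡ 108. Thus 54^54 ≡ 108 ≡ −1 (mod 109).
The value −1 means 54 is a non-residue modulo 109, so k² ≡ 54 (mod 109) is impossible.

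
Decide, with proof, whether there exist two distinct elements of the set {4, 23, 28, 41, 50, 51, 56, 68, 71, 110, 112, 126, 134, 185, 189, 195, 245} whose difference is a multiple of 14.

The pair (23, 51) works.

23 mod 14 = 9 and 51 mod 14 = 9, so 51 − 23 = 28 = 2·14.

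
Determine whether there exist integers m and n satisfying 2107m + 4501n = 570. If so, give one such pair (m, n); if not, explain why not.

Both 2107 and 4501 are divisible by gcd(2107, 4501) = 7, hence so is any combination 2107m + 4501n.
However 570 leaves remainder 3 on division by 7.
Therefore 2107m + 4501n = 570 has no solution in integers.

No, no such integers exist.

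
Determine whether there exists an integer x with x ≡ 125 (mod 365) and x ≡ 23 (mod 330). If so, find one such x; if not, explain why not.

There is no such integer.

gcd(365, 330) = 5. If x ≡ 125 (mod 365) and x ≡ 23 (mod 330), then x ≡ 125 (mod 5) and x ≡ 23 (mod 5).
However 125 ≡ 0 and 23 ≡ 3 (mod 5), and 0 ≠ 3.
So no integer satisfies both congruences.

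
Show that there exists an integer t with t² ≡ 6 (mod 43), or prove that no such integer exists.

t = 7

t = 7 works: 7² = 49, and 49 − 6 = 43 = 1·43.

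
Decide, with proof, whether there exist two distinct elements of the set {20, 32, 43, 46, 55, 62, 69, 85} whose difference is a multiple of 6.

Reduce each element mod 6: 20↦2, 32↦2, 43↦1, 46↦4, 55↦1, 62↦2, 69↦3, 85↦1. The residue 2 repeats (at 20 and 32), and 32 − 20 = 12 = 2·6.

The pair (20, 32) works.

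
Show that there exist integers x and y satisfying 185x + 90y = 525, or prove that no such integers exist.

Every value of 185x + 90y is a multiple of gcd(185, 90) = 5; since 5 ∣ 525, solutions exist.
Dividing through by 5 reduces the equation to 37x + 18y = 105.
Euclidean algorithm: 37 = 2·18 + 1, 18 = 18·1 + 0.
Working back up the chain: 1 = 37 − 2·18. So 37·1 + 18·(-2) = 1.
Times 105: 37·105 + 18·(-210) = 105, so (105, -210) solves it.
Shifting by a multiple of (18, −37) keeps it a solution: x = 105 − 5·18 = 15, y = -210 + 5·37 = -25.
Check: 185·15 + 90·(-25) = 2775 − 2250 = 525. ✓

x = 15, y = -25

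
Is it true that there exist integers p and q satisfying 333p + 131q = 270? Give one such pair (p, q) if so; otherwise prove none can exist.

p = 61, q = -153

Since gcd(333, 131) = 1, every integer is an integer combination of 333 and 131.
Dividing repeatedly: 333 = 2·131 + 71, 131 = 1·71 + 60, 71 = 1·60 + 11, 60 = 5·11 + 5, 11 = 2·5 + 1, 5 = 5·1 + 0.
Back-substituting, 1 = 11 − 2·5 = 11 − 2·(60 − 5·11) = −2·60 + 11·11 = −2·60 + 11·(71 − 1·60) = 11·71 − 13·60 = 11·71 − 13·(131 − 1·71) = −13·131 + 24·71 = −13·131 + 24·(333 − 2·131) = 24·333 − 61·131; that is, 333·24 + 131·(-61) = 1.
Scaling by 270 gives the particular solution (p, q) = (6480, -16470).
Shifting by a multiple of (131, −333) keeps it a solution: p = 6480 − 49·131 = 61, q = -16470 + 49·333 = -153.
Check: 333·61 + 131·(-153) = 20313 − 20043 = 270. ✓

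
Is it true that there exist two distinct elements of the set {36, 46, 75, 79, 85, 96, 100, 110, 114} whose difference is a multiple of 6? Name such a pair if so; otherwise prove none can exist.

Yes: 36 and 96.

Both 36 and 96 leave remainder 0 on division by 6; their difference 60 = 10·6 is a multiple of 6.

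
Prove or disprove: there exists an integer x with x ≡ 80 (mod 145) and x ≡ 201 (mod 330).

Both moduli are multiples of 5 = gcd(145, 330), so any solution would satisfy x ≡ 80 and x ≡ 201 modulo 5 simultaneously.
However 80 ≡ 0 and 201 ≡ 1 (mod 5), and 0 ≠ 1.
So no integer satisfies both congruences.

There is no such integer.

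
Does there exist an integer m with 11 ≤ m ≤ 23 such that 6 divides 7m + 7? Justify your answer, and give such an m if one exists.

Try m = 11: 7·11 + 7 = 84 = 14·6, which is divisible by 6.

m = 11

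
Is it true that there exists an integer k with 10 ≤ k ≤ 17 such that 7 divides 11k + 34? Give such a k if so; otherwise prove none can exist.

k = 16 works, since 11·16 + 34 = 210 = 30·7.

k = 16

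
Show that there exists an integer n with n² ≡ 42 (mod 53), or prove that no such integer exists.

n = 25

Take n = 25. Then 25² = 625 = 11·53 + 42, so 25² ≡ 42 (mod 53).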